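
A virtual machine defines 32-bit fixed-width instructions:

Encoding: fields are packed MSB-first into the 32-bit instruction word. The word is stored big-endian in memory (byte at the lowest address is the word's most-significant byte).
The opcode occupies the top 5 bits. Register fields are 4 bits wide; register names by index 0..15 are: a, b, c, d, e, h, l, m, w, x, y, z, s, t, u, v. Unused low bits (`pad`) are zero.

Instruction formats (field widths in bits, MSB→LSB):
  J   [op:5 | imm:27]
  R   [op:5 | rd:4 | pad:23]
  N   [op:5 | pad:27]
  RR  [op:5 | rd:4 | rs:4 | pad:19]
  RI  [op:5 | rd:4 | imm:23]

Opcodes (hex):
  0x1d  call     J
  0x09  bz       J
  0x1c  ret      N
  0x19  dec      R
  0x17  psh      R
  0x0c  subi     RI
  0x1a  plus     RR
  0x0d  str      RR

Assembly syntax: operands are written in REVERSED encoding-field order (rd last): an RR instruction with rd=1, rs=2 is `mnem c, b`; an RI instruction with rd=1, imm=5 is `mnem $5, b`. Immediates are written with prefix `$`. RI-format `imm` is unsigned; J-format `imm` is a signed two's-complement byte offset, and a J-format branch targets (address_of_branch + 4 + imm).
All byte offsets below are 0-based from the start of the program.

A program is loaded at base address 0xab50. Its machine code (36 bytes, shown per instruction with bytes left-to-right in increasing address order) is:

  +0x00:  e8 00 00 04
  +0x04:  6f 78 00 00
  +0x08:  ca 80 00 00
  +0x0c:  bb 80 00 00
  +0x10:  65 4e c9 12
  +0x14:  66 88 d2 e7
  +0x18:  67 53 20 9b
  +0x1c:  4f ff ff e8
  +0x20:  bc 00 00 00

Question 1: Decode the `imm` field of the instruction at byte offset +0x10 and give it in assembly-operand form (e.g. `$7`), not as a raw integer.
$5163282

@+10  big-endian(65 4e c9 12) = 0x654ec912
  op=0x654ec912>>27=0xc ⇒ subi (RI)
  rd: (w>>23)&0xf=0xa → y
  imm: (w>>0)&0x7fffff=0x4ec912 → $5163282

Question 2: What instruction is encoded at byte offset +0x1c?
[1c] 4f ff ff e8 → 0x4fffffe8
  top 5b → 0x9 → bz [J]
  imm: (w>>0)&0x7ffffff=0x7ffffe8 (s27→-24) → $-24

bz $-24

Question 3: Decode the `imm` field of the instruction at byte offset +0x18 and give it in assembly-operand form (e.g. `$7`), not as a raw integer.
$5447835

@+18  big-endian(67 53 20 9b) = 0x6753209b
  opcode bits[31:27]=0xc: subi/RI
  [26:23] rd=14 = u
  [22:0] imm=5447835 = $5447835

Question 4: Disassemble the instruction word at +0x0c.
psh m

@+0c  big-endian(bb 80 00 00) = 0xbb800000
  op=0xbb800000>>27=0x17 ⇒ psh (R)
  rd@[26:23]=0x7 ⇒ m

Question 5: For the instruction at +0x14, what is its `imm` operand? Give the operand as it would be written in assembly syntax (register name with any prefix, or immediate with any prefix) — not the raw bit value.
off 0x14: read 66 88 d2 e7 as big → 0x6688d2e7
  opcode bits[31:27]=0xc: subi/RI
  [26:23] rd=13 = t
  [22:0] imm=578279 = $578279

$578279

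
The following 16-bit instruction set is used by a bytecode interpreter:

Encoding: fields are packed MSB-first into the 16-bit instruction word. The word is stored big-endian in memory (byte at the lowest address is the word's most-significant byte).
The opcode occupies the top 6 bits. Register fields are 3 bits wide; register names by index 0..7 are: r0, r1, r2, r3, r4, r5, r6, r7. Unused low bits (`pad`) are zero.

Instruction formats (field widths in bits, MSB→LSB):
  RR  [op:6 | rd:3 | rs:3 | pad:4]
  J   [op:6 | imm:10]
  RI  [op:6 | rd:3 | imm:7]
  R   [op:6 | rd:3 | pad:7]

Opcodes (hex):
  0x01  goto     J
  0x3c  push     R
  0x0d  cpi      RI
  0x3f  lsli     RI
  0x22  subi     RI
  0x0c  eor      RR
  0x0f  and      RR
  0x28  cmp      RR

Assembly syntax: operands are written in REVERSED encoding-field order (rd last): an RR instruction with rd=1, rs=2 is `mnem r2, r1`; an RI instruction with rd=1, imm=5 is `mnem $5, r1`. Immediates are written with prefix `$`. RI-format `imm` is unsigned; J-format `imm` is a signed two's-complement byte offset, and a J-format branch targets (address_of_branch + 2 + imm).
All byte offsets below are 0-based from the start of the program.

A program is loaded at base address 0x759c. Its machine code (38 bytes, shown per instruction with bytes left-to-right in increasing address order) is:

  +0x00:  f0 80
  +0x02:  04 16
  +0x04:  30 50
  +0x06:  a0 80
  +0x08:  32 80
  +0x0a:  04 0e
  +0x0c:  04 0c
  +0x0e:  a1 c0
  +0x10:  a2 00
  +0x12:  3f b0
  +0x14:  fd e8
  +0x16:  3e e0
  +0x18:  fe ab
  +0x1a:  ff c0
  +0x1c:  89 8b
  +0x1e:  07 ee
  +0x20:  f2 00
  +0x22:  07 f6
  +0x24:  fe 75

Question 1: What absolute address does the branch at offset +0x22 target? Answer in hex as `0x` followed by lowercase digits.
0x75b6

+0x22: 07 f6 ⇒ word 0x07f6 (big)
  opcode bits[15:10]=0x1: goto/J
  imm@[9:0]=0x3f6 (s10→-10) ⇒ $-10
  target = base 0x759c + off 0x22 + 2 + imm -10 = 0x75b6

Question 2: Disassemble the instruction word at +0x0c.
goto $12

@+0c  big-endian(04 0c) = 0x040c
  op=0x040c>>10=0x1 ⇒ goto (J)
  imm: (w>>0)&0x3ff=0xc → $12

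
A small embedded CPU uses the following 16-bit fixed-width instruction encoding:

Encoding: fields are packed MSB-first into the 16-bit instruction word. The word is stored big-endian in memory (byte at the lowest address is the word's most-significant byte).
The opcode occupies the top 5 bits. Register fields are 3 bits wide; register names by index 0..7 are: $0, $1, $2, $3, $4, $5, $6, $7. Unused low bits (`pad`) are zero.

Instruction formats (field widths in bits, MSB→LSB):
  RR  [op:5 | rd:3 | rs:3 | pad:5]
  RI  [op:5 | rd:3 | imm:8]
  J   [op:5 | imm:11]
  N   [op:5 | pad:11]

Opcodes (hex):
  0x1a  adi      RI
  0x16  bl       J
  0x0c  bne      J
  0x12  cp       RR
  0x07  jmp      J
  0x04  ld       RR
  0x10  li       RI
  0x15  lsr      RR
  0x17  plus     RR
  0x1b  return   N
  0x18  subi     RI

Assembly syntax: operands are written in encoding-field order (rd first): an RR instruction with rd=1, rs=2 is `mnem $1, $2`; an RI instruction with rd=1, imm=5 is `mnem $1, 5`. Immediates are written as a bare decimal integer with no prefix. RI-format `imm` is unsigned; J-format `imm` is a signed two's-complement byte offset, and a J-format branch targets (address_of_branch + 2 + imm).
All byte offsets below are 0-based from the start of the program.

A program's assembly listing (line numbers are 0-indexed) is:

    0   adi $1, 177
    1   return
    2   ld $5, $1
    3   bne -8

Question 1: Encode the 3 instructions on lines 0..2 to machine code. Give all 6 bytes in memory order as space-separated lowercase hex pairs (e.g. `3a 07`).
0. adi fields op=0x1a:5|rd=1:3|imm=177:8 → word d1b1h → d1 b1
1. return fields op=0x1b:5|pad=0:11 → word d800h → d8 00
2. ld fields op=0x4:5|rd=5:3|rs=1:3|pad=0:5 → word 2520h → 25 20

d1 b1 d8 00 25 20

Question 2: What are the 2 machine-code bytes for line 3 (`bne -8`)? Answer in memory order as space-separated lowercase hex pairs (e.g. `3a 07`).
3. bne fields op=0xc:5|imm=-8:11 → word 67f8h → 67 f8

67 f8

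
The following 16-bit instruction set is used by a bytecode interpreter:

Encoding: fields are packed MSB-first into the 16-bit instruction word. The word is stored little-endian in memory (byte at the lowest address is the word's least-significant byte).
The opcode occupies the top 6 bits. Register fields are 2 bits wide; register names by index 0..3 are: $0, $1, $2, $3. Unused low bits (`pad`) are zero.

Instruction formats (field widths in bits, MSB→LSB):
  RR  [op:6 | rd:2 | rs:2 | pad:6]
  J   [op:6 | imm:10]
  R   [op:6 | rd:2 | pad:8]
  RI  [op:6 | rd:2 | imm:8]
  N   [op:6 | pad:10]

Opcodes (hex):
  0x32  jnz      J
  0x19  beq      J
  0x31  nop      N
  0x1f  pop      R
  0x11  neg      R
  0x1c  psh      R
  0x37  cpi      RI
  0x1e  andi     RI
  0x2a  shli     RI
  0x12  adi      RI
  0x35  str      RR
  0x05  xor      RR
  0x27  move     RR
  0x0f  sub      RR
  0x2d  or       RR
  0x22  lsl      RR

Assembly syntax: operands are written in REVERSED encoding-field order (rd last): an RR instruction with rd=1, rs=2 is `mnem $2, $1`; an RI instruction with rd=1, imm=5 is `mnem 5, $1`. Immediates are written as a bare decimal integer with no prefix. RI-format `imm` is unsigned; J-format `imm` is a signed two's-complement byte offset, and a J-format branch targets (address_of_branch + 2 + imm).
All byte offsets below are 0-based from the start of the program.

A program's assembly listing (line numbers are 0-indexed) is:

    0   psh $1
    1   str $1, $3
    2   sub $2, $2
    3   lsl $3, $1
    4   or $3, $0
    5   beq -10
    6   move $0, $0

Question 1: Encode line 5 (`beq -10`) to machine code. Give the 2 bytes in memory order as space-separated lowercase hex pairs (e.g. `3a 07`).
f6 67

5. beq fields op=0x19:6|imm=-10:10 → word 67f6h → f6 67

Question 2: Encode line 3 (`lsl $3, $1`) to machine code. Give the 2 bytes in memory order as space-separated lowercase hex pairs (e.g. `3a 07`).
c0 89

L3: lsl op=0x22:6|rd=1:2|rs=3:2|pad=0:6 ⇒ 0x89c0 ⇒ little c0 89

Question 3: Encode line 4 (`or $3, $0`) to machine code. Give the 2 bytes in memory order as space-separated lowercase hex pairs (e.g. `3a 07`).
c0 b4

4. or fields op=0x2d:6|rd=0:2|rs=3:2|pad=0:6 → word b4c0h → c0 b4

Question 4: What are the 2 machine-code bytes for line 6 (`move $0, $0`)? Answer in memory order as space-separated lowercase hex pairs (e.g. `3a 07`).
00 9c

line 6 (move): pack op=0x27:6|rd=0:2|rs=0:2|pad=0:6 = 0x9c00; little→ 00 9c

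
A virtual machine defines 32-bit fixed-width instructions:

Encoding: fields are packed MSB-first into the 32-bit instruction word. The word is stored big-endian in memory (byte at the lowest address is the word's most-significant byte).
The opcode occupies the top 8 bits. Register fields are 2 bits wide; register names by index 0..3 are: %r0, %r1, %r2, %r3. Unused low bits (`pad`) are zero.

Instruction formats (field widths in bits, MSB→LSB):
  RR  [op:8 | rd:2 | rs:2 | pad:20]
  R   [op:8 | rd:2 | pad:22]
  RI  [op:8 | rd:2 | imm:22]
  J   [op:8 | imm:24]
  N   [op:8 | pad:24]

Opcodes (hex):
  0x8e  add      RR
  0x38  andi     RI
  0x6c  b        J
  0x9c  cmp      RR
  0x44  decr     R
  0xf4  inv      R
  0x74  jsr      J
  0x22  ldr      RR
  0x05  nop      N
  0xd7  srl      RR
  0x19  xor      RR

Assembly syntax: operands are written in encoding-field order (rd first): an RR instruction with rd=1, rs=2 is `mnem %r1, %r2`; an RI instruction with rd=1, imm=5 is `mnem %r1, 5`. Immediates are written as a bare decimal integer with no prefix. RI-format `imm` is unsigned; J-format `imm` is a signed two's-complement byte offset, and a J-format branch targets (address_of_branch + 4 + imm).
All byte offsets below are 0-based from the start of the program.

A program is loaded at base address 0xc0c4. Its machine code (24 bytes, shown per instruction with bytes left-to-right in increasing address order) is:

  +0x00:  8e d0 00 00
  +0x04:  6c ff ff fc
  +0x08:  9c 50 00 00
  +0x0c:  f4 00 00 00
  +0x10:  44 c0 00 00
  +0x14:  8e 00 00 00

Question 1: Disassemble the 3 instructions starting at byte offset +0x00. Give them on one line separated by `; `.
off 0x00: read 8e d0 00 00 as big → 0x8ed00000
  opcode bits[31:24]=0x8e: add/RR
  rd: (w>>22)&0x3=0x3 → %r3
  rs: (w>>20)&0x3=0x1 → %r1
off 0x04: read 6c ff ff fc as big → 0x6cfffffc
  opcode bits[31:24]=0x6c: b/J
  imm: (w>>0)&0xffffff=0xfffffc (s24→-4) → -4
off 0x08: read 9c 50 00 00 as big → 0x9c500000
  opcode bits[31:24]=0x9c: cmp/RR
  rd: (w>>22)&0x3=0x1 → %r1
  rs: (w>>20)&0x3=0x1 → %r1

add %r3, %r1; b -4; cmp %r1, %r1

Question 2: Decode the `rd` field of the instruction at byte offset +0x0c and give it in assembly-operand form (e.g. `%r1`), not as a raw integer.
+0x0c: f4 00 00 00 ⇒ word 0xf4000000 (big)
  top 8b → 0xf4 → inv [R]
  rd@[23:22]=0x0 ⇒ %r0

%r0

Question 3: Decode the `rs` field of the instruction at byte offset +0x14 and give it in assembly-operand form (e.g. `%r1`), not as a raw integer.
%r0

off 0x14: read 8e 00 00 00 as big → 0x8e000000
  op=0x8e000000>>24=0x8e ⇒ add (RR)
  [23:22] rd=0 = %r0
  [21:20] rs=0 = %r0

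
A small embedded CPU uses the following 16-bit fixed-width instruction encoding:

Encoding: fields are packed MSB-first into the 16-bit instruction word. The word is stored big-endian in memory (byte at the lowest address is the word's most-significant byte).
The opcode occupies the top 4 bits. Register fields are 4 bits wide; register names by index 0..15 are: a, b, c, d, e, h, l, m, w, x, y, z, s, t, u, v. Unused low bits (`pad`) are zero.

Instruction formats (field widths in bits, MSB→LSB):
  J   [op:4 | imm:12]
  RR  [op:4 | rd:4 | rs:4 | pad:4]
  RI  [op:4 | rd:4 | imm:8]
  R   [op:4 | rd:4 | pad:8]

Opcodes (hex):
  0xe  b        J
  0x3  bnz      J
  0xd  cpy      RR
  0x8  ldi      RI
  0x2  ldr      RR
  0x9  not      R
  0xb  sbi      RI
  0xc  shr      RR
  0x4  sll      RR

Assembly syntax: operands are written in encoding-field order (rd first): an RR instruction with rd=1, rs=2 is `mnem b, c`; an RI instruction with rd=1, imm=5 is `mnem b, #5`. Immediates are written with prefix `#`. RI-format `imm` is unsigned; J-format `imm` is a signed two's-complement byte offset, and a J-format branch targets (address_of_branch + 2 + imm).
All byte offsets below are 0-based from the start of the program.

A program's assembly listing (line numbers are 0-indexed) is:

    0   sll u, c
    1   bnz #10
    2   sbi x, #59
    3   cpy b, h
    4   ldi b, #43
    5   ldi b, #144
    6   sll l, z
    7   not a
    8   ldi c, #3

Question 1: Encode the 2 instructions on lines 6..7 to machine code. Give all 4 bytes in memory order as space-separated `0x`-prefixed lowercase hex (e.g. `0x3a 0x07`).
0x46 0xb0 0x90 0x00

6. sll fields op=0x4:4|rd=6:4|rs=11:4|pad=0:4 → word 46b0h → 46 b0
7. not fields op=0x9:4|rd=0:4|pad=0:8 → word 9000h → 90 00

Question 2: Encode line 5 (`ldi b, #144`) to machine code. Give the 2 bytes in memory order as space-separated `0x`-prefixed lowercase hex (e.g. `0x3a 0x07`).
L5: ldi op=0x8:4|rd=1:4|imm=144:8 ⇒ 0x8190 ⇒ big 81 90

0x81 0x90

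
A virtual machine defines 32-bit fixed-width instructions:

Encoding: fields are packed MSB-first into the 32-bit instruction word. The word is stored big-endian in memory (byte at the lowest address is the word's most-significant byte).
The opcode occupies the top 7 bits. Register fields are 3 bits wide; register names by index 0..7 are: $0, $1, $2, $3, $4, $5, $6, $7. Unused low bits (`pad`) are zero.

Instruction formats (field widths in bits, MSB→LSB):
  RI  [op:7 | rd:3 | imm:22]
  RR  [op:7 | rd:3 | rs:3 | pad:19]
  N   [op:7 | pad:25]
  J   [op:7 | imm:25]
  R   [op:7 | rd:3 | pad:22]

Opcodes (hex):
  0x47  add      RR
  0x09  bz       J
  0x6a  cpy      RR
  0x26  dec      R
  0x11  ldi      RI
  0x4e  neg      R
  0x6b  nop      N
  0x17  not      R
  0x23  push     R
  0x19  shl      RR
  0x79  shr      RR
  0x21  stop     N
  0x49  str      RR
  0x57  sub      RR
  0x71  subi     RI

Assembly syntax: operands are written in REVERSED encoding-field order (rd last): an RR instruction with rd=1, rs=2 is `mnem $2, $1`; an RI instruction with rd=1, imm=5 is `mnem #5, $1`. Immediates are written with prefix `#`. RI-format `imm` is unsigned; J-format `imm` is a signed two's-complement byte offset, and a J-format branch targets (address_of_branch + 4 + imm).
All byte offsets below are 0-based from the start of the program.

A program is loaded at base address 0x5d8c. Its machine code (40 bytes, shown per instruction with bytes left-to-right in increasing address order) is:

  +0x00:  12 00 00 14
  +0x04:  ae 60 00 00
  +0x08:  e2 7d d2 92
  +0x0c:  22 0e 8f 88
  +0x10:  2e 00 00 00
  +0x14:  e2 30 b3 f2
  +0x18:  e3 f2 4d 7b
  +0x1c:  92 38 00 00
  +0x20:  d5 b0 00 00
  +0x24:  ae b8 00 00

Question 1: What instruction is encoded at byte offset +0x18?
@+18  big-endian(e3 f2 4d 7b) = 0xe3f24d7b
  op=0xe3f24d7b>>25=0x71 ⇒ subi (RI)
  rd: (w>>22)&0x7=0x7 → $7
  imm: (w>>0)&0x3fffff=0x324d7b → #3296635

subi #3296635, $7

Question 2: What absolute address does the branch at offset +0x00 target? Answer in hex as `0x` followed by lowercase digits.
0x5da4

@+00  big-endian(12 00 00 14) = 0x12000014
  top 7b → 0x9 → bz [J]
  imm: (w>>0)&0x1ffffff=0x14 → #20
  target = base 0x5d8c + off 0x00 + 4 + imm 20 = 0x5da4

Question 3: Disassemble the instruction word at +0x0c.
[0c] 22 0e 8f 88 → 0x220e8f88
  opcode bits[31:25]=0x11: ldi/RI
  rd: (w>>22)&0x7=0x0 → $0
  imm: (w>>0)&0x3fffff=0xe8f88 → #954248

ldi #954248, $0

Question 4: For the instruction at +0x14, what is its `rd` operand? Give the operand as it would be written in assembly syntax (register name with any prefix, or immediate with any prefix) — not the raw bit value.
$0

@+14  big-endian(e2 30 b3 f2) = 0xe230b3f2
  op=0xe230b3f2>>25=0x71 ⇒ subi (RI)
  rd@[24:22]=0x0 ⇒ $0
  imm@[21:0]=0x30b3f2 ⇒ #3191794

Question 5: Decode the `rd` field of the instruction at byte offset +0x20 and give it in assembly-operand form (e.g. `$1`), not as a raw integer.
$6

@+20  big-endian(d5 b0 00 00) = 0xd5b00000
  top 7b → 0x6a → cpy [RR]
  [24:22] rd=6 = $6
  [21:19] rs=6 = $6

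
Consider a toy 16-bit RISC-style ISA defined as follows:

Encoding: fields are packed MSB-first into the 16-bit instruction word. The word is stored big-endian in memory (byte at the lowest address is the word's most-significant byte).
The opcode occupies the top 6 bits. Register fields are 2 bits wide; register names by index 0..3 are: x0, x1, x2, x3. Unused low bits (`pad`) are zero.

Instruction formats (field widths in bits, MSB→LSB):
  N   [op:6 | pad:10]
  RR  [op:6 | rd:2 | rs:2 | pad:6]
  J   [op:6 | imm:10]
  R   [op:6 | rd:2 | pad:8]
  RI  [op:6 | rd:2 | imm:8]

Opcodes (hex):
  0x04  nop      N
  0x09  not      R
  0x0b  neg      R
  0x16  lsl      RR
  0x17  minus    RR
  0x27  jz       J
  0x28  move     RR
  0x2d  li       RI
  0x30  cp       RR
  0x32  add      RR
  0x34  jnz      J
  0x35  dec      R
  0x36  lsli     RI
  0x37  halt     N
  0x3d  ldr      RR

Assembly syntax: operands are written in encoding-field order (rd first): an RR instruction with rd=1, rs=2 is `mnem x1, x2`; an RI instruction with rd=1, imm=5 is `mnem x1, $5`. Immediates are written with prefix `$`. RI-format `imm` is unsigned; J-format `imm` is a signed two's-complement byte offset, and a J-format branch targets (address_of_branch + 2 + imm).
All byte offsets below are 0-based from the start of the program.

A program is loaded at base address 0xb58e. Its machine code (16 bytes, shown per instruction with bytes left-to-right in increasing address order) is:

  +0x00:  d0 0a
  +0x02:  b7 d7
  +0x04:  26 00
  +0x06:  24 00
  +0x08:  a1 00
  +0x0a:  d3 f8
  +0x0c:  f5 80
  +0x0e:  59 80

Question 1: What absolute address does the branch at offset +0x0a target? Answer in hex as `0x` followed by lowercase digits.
@+0a  big-endian(d3 f8) = 0xd3f8
  opcode bits[15:10]=0x34: jnz/J
  imm: (w>>0)&0x3ff=0x3f8 (s10→-8) → $-8
  target = base 0xb58e + off 0x0a + 2 + imm -8 = 0xb592

0xb592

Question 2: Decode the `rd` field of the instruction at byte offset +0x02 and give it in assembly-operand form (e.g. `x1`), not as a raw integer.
[02] b7 d7 → 0xb7d7
  top 6b → 0x2d → li [RI]
  rd@[9:8]=0x3 ⇒ x3
  imm@[7:0]=0xd7 ⇒ $215

x3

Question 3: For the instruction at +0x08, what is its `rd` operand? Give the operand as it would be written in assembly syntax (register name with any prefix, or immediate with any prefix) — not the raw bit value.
x1

off 0x08: read a1 00 as big → 0xa100
  top 6b → 0x28 → move [RR]
  rd@[9:8]=0x1 ⇒ x1
  rs@[7:6]=0x0 ⇒ x0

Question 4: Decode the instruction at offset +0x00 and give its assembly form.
jnz $10

off 0x00: read d0 0a as big → 0xd00a
  op=0xd00a>>10=0x34 ⇒ jnz (J)
  imm: (w>>0)&0x3ff=0xa → $10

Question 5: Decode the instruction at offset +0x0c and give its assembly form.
ldr x1, x2

+0x0c: f5 80 ⇒ word 0xf580 (big)
  opcode bits[15:10]=0x3d: ldr/RR
  rd: (w>>8)&0x3=0x1 → x1
  rs: (w>>6)&0x3=0x2 → x2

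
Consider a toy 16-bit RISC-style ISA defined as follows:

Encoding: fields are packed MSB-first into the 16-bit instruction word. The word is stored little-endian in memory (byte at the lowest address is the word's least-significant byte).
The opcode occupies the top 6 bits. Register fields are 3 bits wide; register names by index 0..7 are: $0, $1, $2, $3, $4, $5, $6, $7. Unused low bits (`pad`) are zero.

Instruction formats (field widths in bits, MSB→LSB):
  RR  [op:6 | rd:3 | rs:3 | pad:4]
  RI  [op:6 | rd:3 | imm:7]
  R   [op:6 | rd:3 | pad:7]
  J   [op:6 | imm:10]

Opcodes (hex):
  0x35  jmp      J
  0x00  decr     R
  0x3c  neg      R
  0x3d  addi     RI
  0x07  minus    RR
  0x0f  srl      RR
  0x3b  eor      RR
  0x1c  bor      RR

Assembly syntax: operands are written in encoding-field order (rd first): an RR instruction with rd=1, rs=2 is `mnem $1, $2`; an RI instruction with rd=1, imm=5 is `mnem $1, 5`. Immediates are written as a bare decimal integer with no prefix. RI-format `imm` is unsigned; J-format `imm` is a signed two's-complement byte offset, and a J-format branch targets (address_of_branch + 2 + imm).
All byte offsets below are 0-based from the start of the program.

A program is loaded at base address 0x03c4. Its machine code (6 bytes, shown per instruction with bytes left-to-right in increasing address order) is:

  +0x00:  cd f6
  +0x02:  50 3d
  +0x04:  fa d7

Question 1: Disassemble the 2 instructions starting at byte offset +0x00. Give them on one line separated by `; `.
+0x00: cd f6 ⇒ word 0xf6cd (little)
  top 6b → 0x3d → addi [RI]
  rd: (w>>7)&0x7=0x5 → $5
  imm: (w>>0)&0x7f=0x4d → 77
+0x02: 50 3d ⇒ word 0x3d50 (little)
  top 6b → 0xf → srl [RR]
  rd: (w>>7)&0x7=0x2 → $2
  rs: (w>>4)&0x7=0x5 → $5

addi $5, 77; srl $2, $5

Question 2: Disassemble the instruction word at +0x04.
+0x04: fa d7 ⇒ word 0xd7fa (little)
  top 6b → 0x35 → jmp [J]
  imm@[9:0]=0x3fa (s10→-6) ⇒ -6

jmp -6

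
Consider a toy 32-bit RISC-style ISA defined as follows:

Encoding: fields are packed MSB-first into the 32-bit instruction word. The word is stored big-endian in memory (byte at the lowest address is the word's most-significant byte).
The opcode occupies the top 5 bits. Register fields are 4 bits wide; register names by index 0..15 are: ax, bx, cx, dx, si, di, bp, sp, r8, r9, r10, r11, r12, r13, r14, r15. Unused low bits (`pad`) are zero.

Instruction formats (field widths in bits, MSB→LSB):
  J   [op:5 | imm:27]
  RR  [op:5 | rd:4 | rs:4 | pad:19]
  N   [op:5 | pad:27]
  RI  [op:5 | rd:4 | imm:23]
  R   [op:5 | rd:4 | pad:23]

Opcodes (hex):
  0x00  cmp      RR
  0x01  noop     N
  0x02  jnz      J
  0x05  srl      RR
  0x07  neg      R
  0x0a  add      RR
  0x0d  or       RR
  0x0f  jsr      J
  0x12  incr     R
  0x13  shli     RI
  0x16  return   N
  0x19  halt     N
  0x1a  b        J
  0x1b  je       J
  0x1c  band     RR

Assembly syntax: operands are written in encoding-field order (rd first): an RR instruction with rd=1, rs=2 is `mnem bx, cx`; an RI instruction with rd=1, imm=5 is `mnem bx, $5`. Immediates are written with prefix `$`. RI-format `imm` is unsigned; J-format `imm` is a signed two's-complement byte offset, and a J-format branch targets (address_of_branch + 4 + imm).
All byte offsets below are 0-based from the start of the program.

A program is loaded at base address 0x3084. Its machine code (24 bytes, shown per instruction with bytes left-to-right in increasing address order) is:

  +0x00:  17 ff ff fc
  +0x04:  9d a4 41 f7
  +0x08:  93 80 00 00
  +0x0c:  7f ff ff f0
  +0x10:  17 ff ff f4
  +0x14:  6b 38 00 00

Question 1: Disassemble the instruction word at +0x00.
jnz $-4

[00] 17 ff ff fc → 0x17fffffc
  opcode bits[31:27]=0x2: jnz/J
  imm@[26:0]=0x7fffffc (s27→-4) ⇒ $-4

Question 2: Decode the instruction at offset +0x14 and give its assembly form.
or bp, sp

[14] 6b 38 00 00 → 0x6b380000
  op=0x6b380000>>27=0xd ⇒ or (RR)
  rd@[26:23]=0x6 ⇒ bp
  rs@[22:19]=0x7 ⇒ sp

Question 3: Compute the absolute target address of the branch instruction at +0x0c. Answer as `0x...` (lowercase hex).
0x3084

+0x0c: 7f ff ff f0 ⇒ word 0x7ffffff0 (big)
  opcode bits[31:27]=0xf: jsr/J
  imm@[26:0]=0x7fffff0 (s27→-16) ⇒ $-16
  target = base 0x3084 + off 0x0c + 4 + imm -16 = 0x3084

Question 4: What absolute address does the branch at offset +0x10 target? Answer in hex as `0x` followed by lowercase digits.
0x308c

off 0x10: read 17 ff ff f4 as big → 0x17fffff4
  op=0x17fffff4>>27=0x2 ⇒ jnz (J)
  imm: (w>>0)&0x7ffffff=0x7fffff4 (s27→-12) → $-12
  target = base 0x3084 + off 0x10 + 4 + imm -12 = 0x308c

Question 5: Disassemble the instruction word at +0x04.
off 0x04: read 9d a4 41 f7 as big → 0x9da441f7
  top 5b → 0x13 → shli [RI]
  rd@[26:23]=0xb ⇒ r11
  imm@[22:0]=0x2441f7 ⇒ $2376183

shli r11, $2376183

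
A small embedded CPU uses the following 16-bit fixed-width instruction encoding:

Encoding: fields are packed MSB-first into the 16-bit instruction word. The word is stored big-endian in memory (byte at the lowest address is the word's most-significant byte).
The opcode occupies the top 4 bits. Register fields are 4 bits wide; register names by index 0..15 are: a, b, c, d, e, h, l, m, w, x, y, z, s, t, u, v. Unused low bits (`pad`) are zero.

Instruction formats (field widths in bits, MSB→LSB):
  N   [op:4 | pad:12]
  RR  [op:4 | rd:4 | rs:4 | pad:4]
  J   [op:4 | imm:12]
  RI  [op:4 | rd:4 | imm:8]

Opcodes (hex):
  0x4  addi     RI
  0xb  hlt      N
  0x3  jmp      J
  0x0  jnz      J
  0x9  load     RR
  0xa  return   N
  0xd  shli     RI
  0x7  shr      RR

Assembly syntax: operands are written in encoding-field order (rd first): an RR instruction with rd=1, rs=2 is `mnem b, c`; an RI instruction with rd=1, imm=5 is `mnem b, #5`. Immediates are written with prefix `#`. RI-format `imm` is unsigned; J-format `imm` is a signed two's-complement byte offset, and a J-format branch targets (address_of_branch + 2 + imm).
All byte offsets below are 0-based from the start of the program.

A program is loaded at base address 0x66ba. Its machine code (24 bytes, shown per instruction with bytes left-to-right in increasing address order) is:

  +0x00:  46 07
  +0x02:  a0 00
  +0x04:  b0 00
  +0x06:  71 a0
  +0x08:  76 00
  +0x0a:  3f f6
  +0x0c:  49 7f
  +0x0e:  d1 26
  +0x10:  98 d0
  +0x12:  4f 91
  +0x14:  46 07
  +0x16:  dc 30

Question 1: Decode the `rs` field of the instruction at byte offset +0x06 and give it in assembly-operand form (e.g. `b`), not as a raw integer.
y

@+06  big-endian(71 a0) = 0x71a0
  top 4b → 0x7 → shr [RR]
  rd: (w>>8)&0xf=0x1 → b
  rs: (w>>4)&0xf=0xa → y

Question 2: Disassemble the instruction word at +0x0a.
+0x0a: 3f f6 ⇒ word 0x3ff6 (big)
  top 4b → 0x3 → jmp [J]
  [11:0] imm=4086 (s12→-10) = #-10

jmp #-10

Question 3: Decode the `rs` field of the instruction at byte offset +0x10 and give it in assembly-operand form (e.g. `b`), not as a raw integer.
[10] 98 d0 → 0x98d0
  top 4b → 0x9 → load [RR]
  rd: (w>>8)&0xf=0x8 → w
  rs: (w>>4)&0xf=0xd → t

t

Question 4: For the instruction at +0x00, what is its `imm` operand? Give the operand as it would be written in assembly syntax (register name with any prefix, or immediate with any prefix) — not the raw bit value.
#7

off 0x00: read 46 07 as big → 0x4607
  op=0x4607>>12=0x4 ⇒ addi (RI)
  [11:8] rd=6 = l
  [7:0] imm=7 = #7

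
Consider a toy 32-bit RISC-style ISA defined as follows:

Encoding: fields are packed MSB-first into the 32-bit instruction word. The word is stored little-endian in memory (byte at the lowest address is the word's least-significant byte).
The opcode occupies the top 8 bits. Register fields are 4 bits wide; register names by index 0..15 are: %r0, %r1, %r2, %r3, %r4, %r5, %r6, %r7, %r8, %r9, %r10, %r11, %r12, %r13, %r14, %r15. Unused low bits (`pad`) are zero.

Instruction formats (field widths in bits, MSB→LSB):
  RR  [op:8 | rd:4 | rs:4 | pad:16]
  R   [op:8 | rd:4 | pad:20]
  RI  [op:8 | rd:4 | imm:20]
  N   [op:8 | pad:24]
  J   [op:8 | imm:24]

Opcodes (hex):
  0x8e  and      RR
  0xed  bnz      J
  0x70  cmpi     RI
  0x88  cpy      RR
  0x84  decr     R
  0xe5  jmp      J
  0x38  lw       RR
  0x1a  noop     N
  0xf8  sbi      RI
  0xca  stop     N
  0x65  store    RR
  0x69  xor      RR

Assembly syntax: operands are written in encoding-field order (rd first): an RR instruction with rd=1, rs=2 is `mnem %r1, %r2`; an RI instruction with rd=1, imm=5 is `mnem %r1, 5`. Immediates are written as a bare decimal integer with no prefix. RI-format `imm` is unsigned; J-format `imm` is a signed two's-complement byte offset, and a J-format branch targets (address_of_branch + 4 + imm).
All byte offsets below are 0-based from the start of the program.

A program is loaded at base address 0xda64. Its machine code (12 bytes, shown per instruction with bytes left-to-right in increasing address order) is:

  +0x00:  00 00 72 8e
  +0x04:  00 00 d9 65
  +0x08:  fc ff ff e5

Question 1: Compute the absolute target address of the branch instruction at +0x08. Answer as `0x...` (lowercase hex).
off 0x08: read fc ff ff e5 as little → 0xe5fffffc
  op=0xe5fffffc>>24=0xe5 ⇒ jmp (J)
  imm@[23:0]=0xfffffc (s24→-4) ⇒ -4
  target = base 0xda64 + off 0x08 + 4 + imm -4 = 0xda6c

0xda6c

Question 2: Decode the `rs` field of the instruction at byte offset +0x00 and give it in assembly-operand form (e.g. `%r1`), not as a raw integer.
off 0x00: read 00 00 72 8e as little → 0x8e720000
  top 8b → 0x8e → and [RR]
  [23:20] rd=7 = %r7
  [19:16] rs=2 = %r2

%r2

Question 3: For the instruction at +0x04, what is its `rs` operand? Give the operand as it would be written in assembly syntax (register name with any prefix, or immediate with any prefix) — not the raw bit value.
%r9

+0x04: 00 00 d9 65 ⇒ word 0x65d90000 (little)
  opcode bits[31:24]=0x65: store/RR
  rd: (w>>20)&0xf=0xd → %r13
  rs: (w>>16)&0xf=0x9 → %r9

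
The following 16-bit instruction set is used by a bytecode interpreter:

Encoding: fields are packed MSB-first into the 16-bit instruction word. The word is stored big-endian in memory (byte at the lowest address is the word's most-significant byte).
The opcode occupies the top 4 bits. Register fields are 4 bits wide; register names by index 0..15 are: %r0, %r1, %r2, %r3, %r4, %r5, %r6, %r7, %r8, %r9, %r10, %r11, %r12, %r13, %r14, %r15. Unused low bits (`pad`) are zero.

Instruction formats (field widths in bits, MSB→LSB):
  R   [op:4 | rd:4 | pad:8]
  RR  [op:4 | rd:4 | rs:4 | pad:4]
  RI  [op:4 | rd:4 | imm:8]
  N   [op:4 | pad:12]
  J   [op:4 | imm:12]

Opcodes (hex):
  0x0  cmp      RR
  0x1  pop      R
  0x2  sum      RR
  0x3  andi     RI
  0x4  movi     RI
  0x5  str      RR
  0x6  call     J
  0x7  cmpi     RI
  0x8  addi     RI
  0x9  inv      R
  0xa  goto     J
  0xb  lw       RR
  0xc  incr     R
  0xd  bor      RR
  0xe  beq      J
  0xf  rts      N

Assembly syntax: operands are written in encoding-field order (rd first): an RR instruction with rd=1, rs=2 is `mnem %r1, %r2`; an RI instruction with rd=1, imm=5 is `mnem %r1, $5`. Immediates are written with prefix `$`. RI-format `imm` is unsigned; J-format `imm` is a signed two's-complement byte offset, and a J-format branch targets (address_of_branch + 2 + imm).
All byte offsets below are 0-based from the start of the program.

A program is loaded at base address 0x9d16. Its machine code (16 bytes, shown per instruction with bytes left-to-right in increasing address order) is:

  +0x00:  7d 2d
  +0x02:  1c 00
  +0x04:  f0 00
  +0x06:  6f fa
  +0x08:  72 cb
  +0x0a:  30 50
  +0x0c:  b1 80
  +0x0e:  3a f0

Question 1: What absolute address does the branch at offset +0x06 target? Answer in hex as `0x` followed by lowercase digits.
[06] 6f fa → 0x6ffa
  top 4b → 0x6 → call [J]
  imm@[11:0]=0xffa (s12→-6) ⇒ $-6
  target = base 0x9d16 + off 0x06 + 2 + imm -6 = 0x9d18

0x9d18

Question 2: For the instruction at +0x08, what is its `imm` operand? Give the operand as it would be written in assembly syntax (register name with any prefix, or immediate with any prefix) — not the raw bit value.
off 0x08: read 72 cb as big → 0x72cb
  top 4b → 0x7 → cmpi [RI]
  rd@[11:8]=0x2 ⇒ %r2
  imm@[7:0]=0xcb ⇒ $203

$203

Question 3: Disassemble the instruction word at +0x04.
rts

+0x04: f0 00 ⇒ word 0xf000 (big)
  top 4b → 0xf → rts [N]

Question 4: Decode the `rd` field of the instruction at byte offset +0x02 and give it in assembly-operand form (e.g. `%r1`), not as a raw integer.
%r12

[02] 1c 00 → 0x1c00
  top 4b → 0x1 → pop [R]
  rd: (w>>8)&0xf=0xc → %r12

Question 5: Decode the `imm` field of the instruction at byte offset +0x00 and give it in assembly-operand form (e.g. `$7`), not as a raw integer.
off 0x00: read 7d 2d as big → 0x7d2d
  top 4b → 0x7 → cmpi [RI]
  [11:8] rd=13 = %r13
  [7:0] imm=45 = $45

$45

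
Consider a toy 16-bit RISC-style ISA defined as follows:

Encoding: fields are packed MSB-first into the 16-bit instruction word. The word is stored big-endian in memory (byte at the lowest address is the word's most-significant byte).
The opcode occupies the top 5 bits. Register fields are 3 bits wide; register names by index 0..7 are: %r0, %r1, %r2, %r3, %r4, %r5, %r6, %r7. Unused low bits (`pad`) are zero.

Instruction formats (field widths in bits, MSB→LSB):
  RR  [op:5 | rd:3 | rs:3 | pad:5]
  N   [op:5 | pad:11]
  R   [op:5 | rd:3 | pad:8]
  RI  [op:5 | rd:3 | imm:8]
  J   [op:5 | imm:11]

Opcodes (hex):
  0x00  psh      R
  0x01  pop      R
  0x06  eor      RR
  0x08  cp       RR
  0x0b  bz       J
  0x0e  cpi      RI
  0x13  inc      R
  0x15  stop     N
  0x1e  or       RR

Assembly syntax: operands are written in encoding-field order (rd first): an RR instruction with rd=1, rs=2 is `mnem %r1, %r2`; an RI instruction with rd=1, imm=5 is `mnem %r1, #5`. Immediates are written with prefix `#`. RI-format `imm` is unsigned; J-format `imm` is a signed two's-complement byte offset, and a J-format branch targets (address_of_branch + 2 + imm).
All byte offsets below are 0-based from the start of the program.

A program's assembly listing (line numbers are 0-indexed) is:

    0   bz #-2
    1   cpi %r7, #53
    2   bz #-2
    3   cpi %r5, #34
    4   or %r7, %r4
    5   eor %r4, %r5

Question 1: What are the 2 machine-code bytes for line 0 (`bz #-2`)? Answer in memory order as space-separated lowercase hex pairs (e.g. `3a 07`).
5f fe

0. bz fields op=0xb:5|imm=-2:11 → word 5ffeh → 5f fe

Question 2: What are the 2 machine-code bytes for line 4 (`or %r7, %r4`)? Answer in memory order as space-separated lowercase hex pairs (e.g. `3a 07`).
f7 80

4. or fields op=0x1e:5|rd=7:3|rs=4:3|pad=0:5 → word f780h → f7 80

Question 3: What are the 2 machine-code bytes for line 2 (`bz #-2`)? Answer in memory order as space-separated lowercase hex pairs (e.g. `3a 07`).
5f fe

2. bz fields op=0xb:5|imm=-2:11 → word 5ffeh → 5f fe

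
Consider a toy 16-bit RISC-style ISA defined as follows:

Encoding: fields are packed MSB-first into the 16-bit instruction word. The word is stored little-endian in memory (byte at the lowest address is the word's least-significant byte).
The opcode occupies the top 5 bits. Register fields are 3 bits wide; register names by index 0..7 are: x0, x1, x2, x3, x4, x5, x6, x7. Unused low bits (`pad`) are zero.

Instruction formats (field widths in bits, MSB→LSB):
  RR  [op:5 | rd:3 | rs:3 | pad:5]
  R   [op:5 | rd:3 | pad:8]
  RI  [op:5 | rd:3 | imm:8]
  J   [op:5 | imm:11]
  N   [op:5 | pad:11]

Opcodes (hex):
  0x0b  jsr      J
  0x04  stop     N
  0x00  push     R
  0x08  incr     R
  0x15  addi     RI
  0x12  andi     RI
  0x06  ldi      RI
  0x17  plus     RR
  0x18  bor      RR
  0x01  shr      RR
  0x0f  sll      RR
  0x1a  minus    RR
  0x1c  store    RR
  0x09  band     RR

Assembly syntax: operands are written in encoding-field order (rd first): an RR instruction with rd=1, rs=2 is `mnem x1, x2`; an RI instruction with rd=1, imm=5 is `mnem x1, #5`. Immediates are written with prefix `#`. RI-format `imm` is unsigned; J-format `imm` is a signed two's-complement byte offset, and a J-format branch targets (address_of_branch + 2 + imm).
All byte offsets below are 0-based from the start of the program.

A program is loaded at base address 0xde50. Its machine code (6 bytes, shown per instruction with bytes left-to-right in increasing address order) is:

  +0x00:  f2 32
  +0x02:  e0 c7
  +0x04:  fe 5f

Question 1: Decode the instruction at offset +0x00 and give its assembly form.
off 0x00: read f2 32 as little → 0x32f2
  op=0x32f2>>11=0x6 ⇒ ldi (RI)
  rd@[10:8]=0x2 ⇒ x2
  imm@[7:0]=0xf2 ⇒ #242

ldi x2, #242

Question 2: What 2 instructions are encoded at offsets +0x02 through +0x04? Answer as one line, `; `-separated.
bor x7, x7; jsr #-2

off 0x02: read e0 c7 as little → 0xc7e0
  top 5b → 0x18 → bor [RR]
  rd@[10:8]=0x7 ⇒ x7
  rs@[7:5]=0x7 ⇒ x7
off 0x04: read fe 5f as little → 0x5ffe
  top 5b → 0xb → jsr [J]
  imm@[10:0]=0x7fe (s11→-2) ⇒ #-2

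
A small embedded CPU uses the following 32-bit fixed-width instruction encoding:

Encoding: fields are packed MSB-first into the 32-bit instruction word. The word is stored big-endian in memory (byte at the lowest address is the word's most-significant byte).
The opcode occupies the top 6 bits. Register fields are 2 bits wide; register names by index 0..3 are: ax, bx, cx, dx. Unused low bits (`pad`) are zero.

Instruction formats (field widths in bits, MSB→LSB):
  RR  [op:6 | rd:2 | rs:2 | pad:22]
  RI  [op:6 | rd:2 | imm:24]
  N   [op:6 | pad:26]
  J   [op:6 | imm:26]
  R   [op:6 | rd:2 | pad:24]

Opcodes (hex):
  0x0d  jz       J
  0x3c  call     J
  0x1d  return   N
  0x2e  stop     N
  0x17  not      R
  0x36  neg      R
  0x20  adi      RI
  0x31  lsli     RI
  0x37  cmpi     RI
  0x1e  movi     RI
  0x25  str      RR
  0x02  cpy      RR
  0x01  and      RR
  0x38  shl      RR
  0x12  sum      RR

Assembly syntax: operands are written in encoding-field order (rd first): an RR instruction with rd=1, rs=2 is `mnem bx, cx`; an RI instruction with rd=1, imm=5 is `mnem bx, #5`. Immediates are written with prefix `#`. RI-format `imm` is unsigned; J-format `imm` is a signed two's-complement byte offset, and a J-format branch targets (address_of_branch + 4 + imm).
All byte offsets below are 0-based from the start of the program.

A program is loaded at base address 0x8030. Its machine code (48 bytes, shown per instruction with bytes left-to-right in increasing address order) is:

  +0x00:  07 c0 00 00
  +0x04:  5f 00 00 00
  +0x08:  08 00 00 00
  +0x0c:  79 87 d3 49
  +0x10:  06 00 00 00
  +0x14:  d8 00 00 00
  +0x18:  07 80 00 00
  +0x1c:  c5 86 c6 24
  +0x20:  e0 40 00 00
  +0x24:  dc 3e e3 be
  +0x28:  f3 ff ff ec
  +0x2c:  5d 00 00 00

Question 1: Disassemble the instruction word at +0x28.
call #-20

+0x28: f3 ff ff ec ⇒ word 0xf3ffffec (big)
  op=0xf3ffffec>>26=0x3c ⇒ call (J)
  [25:0] imm=67108844 (s26→-20) = #-20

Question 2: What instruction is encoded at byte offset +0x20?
off 0x20: read e0 40 00 00 as big → 0xe0400000
  op=0xe0400000>>26=0x38 ⇒ shl (RR)
  rd@[25:24]=0x0 ⇒ ax
  rs@[23:22]=0x1 ⇒ bx

shl ax, bx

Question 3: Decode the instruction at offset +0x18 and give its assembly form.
and dx, cx

+0x18: 07 80 00 00 ⇒ word 0x07800000 (big)
  opcode bits[31:26]=0x1: and/RR
  rd@[25:24]=0x3 ⇒ dx
  rs@[23:22]=0x2 ⇒ cx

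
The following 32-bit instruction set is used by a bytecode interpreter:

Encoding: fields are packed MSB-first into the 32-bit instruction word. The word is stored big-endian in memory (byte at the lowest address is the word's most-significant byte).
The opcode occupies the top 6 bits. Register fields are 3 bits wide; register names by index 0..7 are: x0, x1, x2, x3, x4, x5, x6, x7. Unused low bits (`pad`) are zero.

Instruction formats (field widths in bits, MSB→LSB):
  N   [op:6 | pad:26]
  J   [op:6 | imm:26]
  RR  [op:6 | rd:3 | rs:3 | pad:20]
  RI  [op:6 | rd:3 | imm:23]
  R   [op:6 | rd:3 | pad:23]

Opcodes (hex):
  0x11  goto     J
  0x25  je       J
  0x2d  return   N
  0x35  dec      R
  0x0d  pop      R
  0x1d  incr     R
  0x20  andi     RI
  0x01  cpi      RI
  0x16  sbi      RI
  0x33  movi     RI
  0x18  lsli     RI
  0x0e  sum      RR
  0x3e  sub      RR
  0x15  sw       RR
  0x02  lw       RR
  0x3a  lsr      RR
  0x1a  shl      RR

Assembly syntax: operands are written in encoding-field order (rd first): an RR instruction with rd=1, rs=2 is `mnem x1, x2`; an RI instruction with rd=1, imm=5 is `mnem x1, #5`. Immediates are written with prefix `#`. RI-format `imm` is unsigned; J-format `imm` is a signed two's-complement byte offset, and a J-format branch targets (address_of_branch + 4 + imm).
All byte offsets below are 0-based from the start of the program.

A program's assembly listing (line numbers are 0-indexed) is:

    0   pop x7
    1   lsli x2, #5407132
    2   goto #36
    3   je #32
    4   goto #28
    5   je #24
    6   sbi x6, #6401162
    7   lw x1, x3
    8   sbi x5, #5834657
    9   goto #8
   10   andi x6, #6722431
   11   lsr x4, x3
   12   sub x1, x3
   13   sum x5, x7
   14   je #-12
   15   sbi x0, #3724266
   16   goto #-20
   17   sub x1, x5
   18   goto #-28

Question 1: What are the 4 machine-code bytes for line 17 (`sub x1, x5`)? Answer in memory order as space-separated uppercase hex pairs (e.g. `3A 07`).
F8 D0 00 00

L17: sub op=0x3e:6|rd=1:3|rs=5:3|pad=0:20 ⇒ 0xf8d00000 ⇒ big f8 d0 00 00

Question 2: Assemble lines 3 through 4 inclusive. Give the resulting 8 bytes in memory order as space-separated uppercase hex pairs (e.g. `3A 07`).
94 00 00 20 44 00 00 1C

line 3 (je): pack op=0x25:6|imm=32:26 = 0x94000020; big→ 94 00 00 20
line 4 (goto): pack op=0x11:6|imm=28:26 = 0x4400001c; big→ 44 00 00 1c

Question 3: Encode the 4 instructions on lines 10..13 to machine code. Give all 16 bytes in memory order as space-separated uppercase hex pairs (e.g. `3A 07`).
83 66 93 7F EA 30 00 00 F8 B0 00 00 3A F0 00 00

line 10 (andi): pack op=0x20:6|rd=6:3|imm=6722431:23 = 0x8366937f; big→ 83 66 93 7f
line 11 (lsr): pack op=0x3a:6|rd=4:3|rs=3:3|pad=0:20 = 0xea300000; big→ ea 30 00 00
line 12 (sub): pack op=0x3e:6|rd=1:3|rs=3:3|pad=0:20 = 0xf8b00000; big→ f8 b0 00 00
line 13 (sum): pack op=0xe:6|rd=5:3|rs=7:3|pad=0:20 = 0x3af00000; big→ 3a f0 00 00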